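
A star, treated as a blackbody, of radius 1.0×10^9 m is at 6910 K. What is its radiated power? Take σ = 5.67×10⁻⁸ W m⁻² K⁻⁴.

P ≈ 1.62×10^27 W

A = 4πr² = 4π × (1.0×10^9)² = 1.26×10^19 m².
P = σAT⁴ = 5.67×10⁻⁸ × 1.26×10^19 × (6910)⁴ = 5.67×10⁻⁸ × 1.26×10^19 × 2.28×10^15.
P = 1.62×10^27 W.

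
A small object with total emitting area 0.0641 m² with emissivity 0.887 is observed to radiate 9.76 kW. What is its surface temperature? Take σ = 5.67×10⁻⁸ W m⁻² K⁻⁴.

From P = εσAT⁴, T = (P / εσA)^(1/4) = (9760 / (0.887 × 5.67×10⁻⁸ × 0.0641))^(1/4).
T = (3.03×10^12)^(1/4) = 1320 K.

T ≈ 1320 K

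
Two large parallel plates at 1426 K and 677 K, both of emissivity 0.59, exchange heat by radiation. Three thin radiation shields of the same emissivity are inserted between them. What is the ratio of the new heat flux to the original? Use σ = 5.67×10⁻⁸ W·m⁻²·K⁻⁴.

ratio ≈ 0.250

With N identical shields there are N+1 = 4 gaps in series, each with the same radiative resistance, so the flux falls to 1/(N+1) of its unshielded value.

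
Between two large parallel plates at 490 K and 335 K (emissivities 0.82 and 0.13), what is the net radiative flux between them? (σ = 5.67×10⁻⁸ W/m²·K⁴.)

q ≈ 323 W/m²

For two large parallel gray plates, q = σ(T₁⁴ − T₂⁴) / (1/ε₁ + 1/ε₂ − 1).
1/ε₁ + 1/ε₂ − 1 = 1/0.82 + 1/0.13 − 1 = 7.912.
T₁⁴ − T₂⁴ = 5.76×10^10 − 1.26×10^10 = 4.51×10^10 K⁴.
q = 5.67×10⁻⁸ × 4.51×10^10 / 7.912 = 323 W/m².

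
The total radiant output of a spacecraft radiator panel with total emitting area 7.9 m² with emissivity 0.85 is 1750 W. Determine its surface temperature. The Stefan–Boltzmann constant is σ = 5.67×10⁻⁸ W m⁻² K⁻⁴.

From P = εσAT⁴, T = (P / εσA)^(1/4) = (1750 / (0.85 × 5.67×10⁻⁸ × 7.90))^(1/4).
T = (4.60×10^9)^(1/4) = 260 K.

T ≈ 260 K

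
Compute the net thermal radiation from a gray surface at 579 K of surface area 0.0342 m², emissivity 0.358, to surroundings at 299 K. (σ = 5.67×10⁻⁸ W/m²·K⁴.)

Q ≈ 72.5 W

Q = εσA(T⁴ − T_s⁴). T⁴ − T_s⁴ = (579)⁴ − (299)⁴ = 1.12×10^11 − 7.99×10^9 = 1.04×10^11 K⁴.
Q = 0.358 × 5.67×10⁻⁸ × 0.0342 × 1.04×10^11 = 72.5 W.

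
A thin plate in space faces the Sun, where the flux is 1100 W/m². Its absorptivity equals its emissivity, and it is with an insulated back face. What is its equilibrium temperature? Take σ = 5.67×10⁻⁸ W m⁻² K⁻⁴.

T ≈ 373 K

Absorbed flux αS = emitted flux εσT⁴ (one radiating face); with α = ε, T = (S/σ)^(1/4).
T = (1100 / 5.67×10⁻⁸)^(1/4) = (1.94×10^10)^(1/4).
T = 373 K.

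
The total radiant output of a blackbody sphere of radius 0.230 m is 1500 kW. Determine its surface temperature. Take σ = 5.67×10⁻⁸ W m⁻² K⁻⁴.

T ≈ 2510 K

A = 4πr² = 4π × (0.230)² = 0.665 m².
From P = σAT⁴, T = (P / σA)^(1/4) = (1.50×10^6 / (5.67×10⁻⁸ × 0.665))^(1/4).
T = (3.98×10^13)^(1/4) = 2510 K.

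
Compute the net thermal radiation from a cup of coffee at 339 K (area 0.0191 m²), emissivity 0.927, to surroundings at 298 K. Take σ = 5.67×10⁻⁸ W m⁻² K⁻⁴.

Q = εσA(T⁴ − T_s⁴). T⁴ − T_s⁴ = (339)⁴ − (298)⁴ = 1.32×10^10 − 7.89×10^9 = 5.32×10^9 K⁴.
Q = 0.927 × 5.67×10⁻⁸ × 0.0191 × 5.32×10^9 = 5.34 W.

Q ≈ 5.34 W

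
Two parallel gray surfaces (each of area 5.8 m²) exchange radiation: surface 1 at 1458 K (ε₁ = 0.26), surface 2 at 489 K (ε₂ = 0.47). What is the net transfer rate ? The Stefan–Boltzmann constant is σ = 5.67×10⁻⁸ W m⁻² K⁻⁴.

For two large parallel gray plates, q = σ(T₁⁴ − T₂⁴) / (1/ε₁ + 1/ε₂ − 1).
1/ε₁ + 1/ε₂ − 1 = 1/0.26 + 1/0.47 − 1 = 4.974.
T₁⁴ − T₂⁴ = 4.52×10^12 − 5.72×10^10 = 4.46×10^12 K⁴.
q = 5.67×10⁻⁸ × 4.46×10^12 / 4.974 = 50900 W/m².
Q = q·A = 50900 × 5.8 = 2.95×10^5 W.

Q ≈ 2.95×10^5 W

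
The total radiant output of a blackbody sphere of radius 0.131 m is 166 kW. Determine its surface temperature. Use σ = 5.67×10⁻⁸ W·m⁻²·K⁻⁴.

T ≈ 1920 K

A = 4πr² = 4π × (0.131)² = 0.216 m².
From P = σAT⁴, T = (P / σA)^(1/4) = (1.66×10^5 / (5.67×10⁻⁸ × 0.216))^(1/4).
T = (1.36×10^13)^(1/4) = 1920 K.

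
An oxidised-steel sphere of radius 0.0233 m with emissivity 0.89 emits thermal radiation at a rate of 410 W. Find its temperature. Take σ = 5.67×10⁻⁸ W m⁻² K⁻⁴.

T ≈ 1040 K

A = 4πr² = 4π × (0.0233)² = 6.82×10^-3 m².
From P = εσAT⁴, T = (P / εσA)^(1/4) = (410 / (0.89 × 5.67×10⁻⁸ × 6.82×10^-3))^(1/4).
T = (1.19×10^12)^(1/4) = 1040 K.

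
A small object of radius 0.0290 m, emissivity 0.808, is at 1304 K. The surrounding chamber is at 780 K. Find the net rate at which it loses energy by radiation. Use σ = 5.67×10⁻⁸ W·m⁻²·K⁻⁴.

A = 4πr² = 4π × (0.0290)² = 0.0106 m².
Q = εσA(T⁴ − T_s⁴). T⁴ − T_s⁴ = (1304)⁴ − (780)⁴ = 2.89×10^12 − 3.70×10^11 = 2.52×10^12 K⁴.
Q = 0.808 × 5.67×10⁻⁸ × 0.0106 × 2.52×10^12 = 1220 W.

Q ≈ 1220 W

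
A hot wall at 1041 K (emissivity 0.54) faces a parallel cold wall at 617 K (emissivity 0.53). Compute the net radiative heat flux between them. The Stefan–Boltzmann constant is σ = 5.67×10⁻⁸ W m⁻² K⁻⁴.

q ≈ 21300 W/m²

For two large parallel gray plates, q = σ(T₁⁴ − T₂⁴) / (1/ε₁ + 1/ε₂ − 1).
1/ε₁ + 1/ε₂ − 1 = 1/0.54 + 1/0.53 − 1 = 2.739.
T₁⁴ − T₂⁴ = 1.17×10^12 − 1.45×10^11 = 1.03×10^12 K⁴.
q = 5.67×10⁻⁸ × 1.03×10^12 / 2.739 = 21300 W/m².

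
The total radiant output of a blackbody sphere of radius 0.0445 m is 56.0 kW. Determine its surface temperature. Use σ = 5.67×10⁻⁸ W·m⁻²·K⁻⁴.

A = 4πr² = 4π × (0.0445)² = 0.0249 m².
From P = σAT⁴, T = (P / σA)^(1/4) = (56000 / (5.67×10⁻⁸ × 0.0249))^(1/4).
T = (3.97×10^13)^(1/4) = 2510 K.

T ≈ 2510 K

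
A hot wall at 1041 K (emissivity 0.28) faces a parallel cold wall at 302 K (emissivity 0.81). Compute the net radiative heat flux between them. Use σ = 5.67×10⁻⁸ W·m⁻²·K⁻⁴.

For two large parallel gray plates, q = σ(T₁⁴ − T₂⁴) / (1/ε₁ + 1/ε₂ − 1).
1/ε₁ + 1/ε₂ − 1 = 1/0.28 + 1/0.81 − 1 = 3.806.
T₁⁴ − T₂⁴ = 1.17×10^12 − 8.32×10^9 = 1.17×10^12 K⁴.
q = 5.67×10⁻⁸ × 1.17×10^12 / 3.806 = 17400 W/m².

q ≈ 17400 W/m²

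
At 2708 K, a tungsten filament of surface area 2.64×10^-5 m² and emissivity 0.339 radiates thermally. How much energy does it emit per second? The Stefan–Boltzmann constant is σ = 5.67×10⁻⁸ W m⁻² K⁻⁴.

Stefan–Boltzmann: P = εσAT⁴ = 0.339 × 5.67×10⁻⁸ × 2.64×10^-5 × (2708)⁴ = 0.339 × 5.67×10⁻⁸ × 2.64×10^-5 × 5.38×10^13.
P = 27.3 W.

P ≈ 27.3 W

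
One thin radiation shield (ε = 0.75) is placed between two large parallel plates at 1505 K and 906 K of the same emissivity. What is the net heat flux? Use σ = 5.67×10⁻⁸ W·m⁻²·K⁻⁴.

q ≈ 75800 W/m²

Each of the 2 gaps contributes resistance (2/ε − 1) = 2/0.75 − 1 = 1.667; total = 3.333.
q = σ(T₁⁴ − T₂⁴) / 3.333 = 5.67×10⁻⁸ × 4.46×10^12 / 3.333 = 75800 W/m².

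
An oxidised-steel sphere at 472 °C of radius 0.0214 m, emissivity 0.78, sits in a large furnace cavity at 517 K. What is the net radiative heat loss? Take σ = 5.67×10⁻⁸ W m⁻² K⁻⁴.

A = 4πr² = 4π × (0.0214)² = 5.75×10^-3 m².
Convert: 472 °C = 745 K.
Q = εσA(T⁴ − T_s⁴). T⁴ − T_s⁴ = (745)⁴ − (517)⁴ = 3.08×10^11 − 7.14×10^10 = 2.37×10^11 K⁴.
Q = 0.78 × 5.67×10⁻⁸ × 5.75×10^-3 × 2.37×10^11 = 60.2 W.

Q ≈ 60.2 W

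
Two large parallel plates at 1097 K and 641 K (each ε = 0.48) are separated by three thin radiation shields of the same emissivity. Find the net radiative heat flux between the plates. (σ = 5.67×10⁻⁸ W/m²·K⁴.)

Each of the 4 gaps contributes resistance (2/ε − 1) = 2/0.48 − 1 = 3.167; total = 12.67.
q = σ(T₁⁴ − T₂⁴) / 12.67 = 5.67×10⁻⁸ × 1.28×10^12 / 12.67 = 5730 W/m².

q ≈ 5730 W/m²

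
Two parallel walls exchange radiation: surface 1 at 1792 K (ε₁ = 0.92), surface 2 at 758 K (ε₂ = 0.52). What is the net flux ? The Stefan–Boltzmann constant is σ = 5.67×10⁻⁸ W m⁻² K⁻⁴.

For two large parallel gray plates, q = σ(T₁⁴ − T₂⁴) / (1/ε₁ + 1/ε₂ − 1).
1/ε₁ + 1/ε₂ − 1 = 1/0.92 + 1/0.52 − 1 = 2.010.
T₁⁴ − T₂⁴ = 1.03×10^13 − 3.30×10^11 = 9.98×10^12 K⁴.
q = 5.67×10⁻⁸ × 9.98×10^12 / 2.010 = 2.82×10^5 W/m².

q ≈ 2.82×10^5 W/m²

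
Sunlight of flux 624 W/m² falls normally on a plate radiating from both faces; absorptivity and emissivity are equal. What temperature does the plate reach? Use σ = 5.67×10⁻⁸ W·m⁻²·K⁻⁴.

Absorbed flux αS = emitted flux 2εσT⁴ per unit area; with α = ε this gives T = (S/2σ)^(1/4).
T = (624 / (2 × 5.67×10⁻⁸))^(1/4) = (5.50×10^9)^(1/4).
T = 272 K.

T ≈ 272 K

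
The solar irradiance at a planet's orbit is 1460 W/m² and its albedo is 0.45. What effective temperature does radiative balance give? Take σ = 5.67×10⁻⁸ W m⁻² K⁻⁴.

T ≈ 244 K

Power absorbed = (1−a)S·πR²; power emitted = 4πR²σT⁴. Equating and cancelling πR²:
T = ((1−a)S / 4σ)^(1/4) = (803 / (4 × 5.67×10⁻⁸))^(1/4) = (3.54×10^9)^(1/4).
T = 244 K.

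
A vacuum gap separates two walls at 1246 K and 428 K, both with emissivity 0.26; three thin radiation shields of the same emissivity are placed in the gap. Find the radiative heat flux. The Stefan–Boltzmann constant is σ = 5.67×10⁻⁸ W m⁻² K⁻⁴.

Each of the 4 gaps contributes resistance (2/ε − 1) = 2/0.26 − 1 = 6.692; total = 26.77.
q = σ(T₁⁴ − T₂⁴) / 26.77 = 5.67×10⁻⁸ × 2.38×10^12 / 26.77 = 5030 W/m².

q ≈ 5030 W/m²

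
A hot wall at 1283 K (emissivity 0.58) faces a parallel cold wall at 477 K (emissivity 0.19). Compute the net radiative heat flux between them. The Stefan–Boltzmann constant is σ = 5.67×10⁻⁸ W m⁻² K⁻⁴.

For two large parallel gray plates, q = σ(T₁⁴ − T₂⁴) / (1/ε₁ + 1/ε₂ − 1).
1/ε₁ + 1/ε₂ − 1 = 1/0.58 + 1/0.19 − 1 = 5.987.
T₁⁴ − T₂⁴ = 2.71×10^12 − 5.18×10^10 = 2.66×10^12 K⁴.
q = 5.67×10⁻⁸ × 2.66×10^12 / 5.987 = 25200 W/m².

q ≈ 25200 W/m²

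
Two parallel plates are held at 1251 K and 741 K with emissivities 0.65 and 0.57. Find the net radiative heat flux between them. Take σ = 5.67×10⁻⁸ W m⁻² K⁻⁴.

q ≈ 53100 W/m²

For two large parallel gray plates, q = σ(T₁⁴ − T₂⁴) / (1/ε₁ + 1/ε₂ − 1).
1/ε₁ + 1/ε₂ − 1 = 1/0.65 + 1/0.57 − 1 = 2.293.
T₁⁴ − T₂⁴ = 2.45×10^12 − 3.01×10^11 = 2.15×10^12 K⁴.
q = 5.67×10⁻⁸ × 2.15×10^12 / 2.293 = 53100 W/m².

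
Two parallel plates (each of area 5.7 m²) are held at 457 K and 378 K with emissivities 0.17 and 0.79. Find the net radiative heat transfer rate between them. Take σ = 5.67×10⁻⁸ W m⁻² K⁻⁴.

For two large parallel gray plates, q = σ(T₁⁴ − T₂⁴) / (1/ε₁ + 1/ε₂ − 1).
1/ε₁ + 1/ε₂ − 1 = 1/0.17 + 1/0.79 − 1 = 6.148.
T₁⁴ − T₂⁴ = 4.36×10^10 − 2.04×10^10 = 2.32×10^10 K⁴.
q = 5.67×10⁻⁸ × 2.32×10^10 / 6.148 = 214 W/m².
Q = q·A = 214 × 5.7 = 1220 W.

Q ≈ 1220 W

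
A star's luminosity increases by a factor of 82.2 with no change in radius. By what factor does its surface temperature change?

factor ≈ 3.01

P ∝ T⁴ ⇒ T ∝ P^(1/4), so T scales by (82.2)^(1/4) = 3.01.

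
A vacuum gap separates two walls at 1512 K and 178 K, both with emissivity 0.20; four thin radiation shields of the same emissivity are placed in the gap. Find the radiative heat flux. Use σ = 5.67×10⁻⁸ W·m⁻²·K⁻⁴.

Each of the 5 gaps contributes resistance (2/ε − 1) = 2/0.20 − 1 = 9.000; total = 45.00.
q = σ(T₁⁴ − T₂⁴) / 45.00 = 5.67×10⁻⁸ × 5.23×10^12 / 45.00 = 6580 W/m².

q ≈ 6580 W/m²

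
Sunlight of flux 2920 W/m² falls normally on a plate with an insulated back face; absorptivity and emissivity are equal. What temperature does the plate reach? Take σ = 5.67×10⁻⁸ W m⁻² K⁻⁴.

Absorbed flux αS = emitted flux εσT⁴ (one radiating face); with α = ε, T = (S/σ)^(1/4).
T = (2920 / 5.67×10⁻⁸)^(1/4) = (5.15×10^10)^(1/4).
T = 476 K.

T ≈ 476 K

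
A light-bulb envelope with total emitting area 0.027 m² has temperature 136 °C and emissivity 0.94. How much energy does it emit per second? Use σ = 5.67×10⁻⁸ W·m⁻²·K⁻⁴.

136 °C = 409 K.
P = εσAT⁴ = 0.94 × 5.67×10⁻⁸ × 0.0270 × (409)⁴ = 0.94 × 5.67×10⁻⁸ × 0.0270 × 2.80×10^10.
P = 40.3 W.

P ≈ 40.3 W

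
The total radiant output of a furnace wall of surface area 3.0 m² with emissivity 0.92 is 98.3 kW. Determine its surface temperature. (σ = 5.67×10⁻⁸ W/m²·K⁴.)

T ≈ 890 K

From P = εσAT⁴, T = (P / εσA)^(1/4) = (98300 / (0.92 × 5.67×10⁻⁸ × 3.00))^(1/4).
T = (6.28×10^11)^(1/4) = 890 K.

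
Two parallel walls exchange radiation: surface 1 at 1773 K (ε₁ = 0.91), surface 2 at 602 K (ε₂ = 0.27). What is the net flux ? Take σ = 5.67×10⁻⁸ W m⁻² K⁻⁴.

For two large parallel gray plates, q = σ(T₁⁴ − T₂⁴) / (1/ε₁ + 1/ε₂ − 1).
1/ε₁ + 1/ε₂ − 1 = 1/0.91 + 1/0.27 − 1 = 3.803.
T₁⁴ − T₂⁴ = 9.88×10^12 − 1.31×10^11 = 9.75×10^12 K⁴.
q = 5.67×10⁻⁸ × 9.75×10^12 / 3.803 = 1.45×10^5 W/m².

q ≈ 1.45×10^5 W/m²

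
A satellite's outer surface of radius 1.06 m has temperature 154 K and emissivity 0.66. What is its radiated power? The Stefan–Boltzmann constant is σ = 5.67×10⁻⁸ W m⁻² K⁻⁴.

A = 4πr² = 4π × (1.06)² = 14.1 m².
Stefan–Boltzmann: P = εσAT⁴ = 0.66 × 5.67×10⁻⁸ × 14.1 × (154)⁴ = 0.66 × 5.67×10⁻⁸ × 14.1 × 5.62×10^8.
P = 297 W.

P ≈ 297 W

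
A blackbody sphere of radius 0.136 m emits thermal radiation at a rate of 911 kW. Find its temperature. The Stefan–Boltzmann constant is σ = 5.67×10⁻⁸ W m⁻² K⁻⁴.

A = 4πr² = 4π × (0.136)² = 0.232 m².
From P = σAT⁴, T = (P / σA)^(1/4) = (9.11×10^5 / (5.67×10⁻⁸ × 0.232))^(1/4).
T = (6.91×10^13)^(1/4) = 2880 K.

T ≈ 2880 K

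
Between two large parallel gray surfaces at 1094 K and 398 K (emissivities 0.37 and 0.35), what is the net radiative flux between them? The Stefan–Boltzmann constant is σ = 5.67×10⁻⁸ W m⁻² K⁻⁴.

q ≈ 17500 W/m²

For two large parallel gray plates, q = σ(T₁⁴ − T₂⁴) / (1/ε₁ + 1/ε₂ − 1).
1/ε₁ + 1/ε₂ − 1 = 1/0.37 + 1/0.35 − 1 = 4.560.
T₁⁴ − T₂⁴ = 1.43×10^12 − 2.51×10^10 = 1.41×10^12 K⁴.
q = 5.67×10⁻⁸ × 1.41×10^12 / 4.560 = 17500 W/m².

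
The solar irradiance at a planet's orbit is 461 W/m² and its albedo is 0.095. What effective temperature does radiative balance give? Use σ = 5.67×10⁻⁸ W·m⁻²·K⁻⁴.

Power absorbed = (1−a)S·πR²; power emitted = 4πR²σT⁴. Equating and cancelling πR²:
T = ((1−a)S / 4σ)^(1/4) = (417 / (4 × 5.67×10⁻⁸))^(1/4) = (1.84×10^9)^(1/4).
T = 207 K.

T ≈ 207 K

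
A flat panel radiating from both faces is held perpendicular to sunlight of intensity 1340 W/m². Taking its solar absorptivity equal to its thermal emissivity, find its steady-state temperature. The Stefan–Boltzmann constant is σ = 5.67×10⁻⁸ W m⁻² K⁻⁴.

Absorbed flux αS = emitted flux 2εσT⁴ per unit area; with α = ε this gives T = (S/2σ)^(1/4).
T = (1340 / (2 × 5.67×10⁻⁸))^(1/4) = (1.18×10^10)^(1/4).
T = 330 K.

T ≈ 330 K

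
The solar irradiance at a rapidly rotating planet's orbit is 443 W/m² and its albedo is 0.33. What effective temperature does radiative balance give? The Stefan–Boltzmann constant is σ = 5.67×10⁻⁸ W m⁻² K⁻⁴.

Power absorbed = (1−a)S·πR²; power emitted = 4πR²σT⁴. Equating and cancelling πR²:
T = ((1−a)S / 4σ)^(1/4) = (297 / (4 × 5.67×10⁻⁸))^(1/4) = (1.31×10^9)^(1/4).
T = 190 K.

T ≈ 190 K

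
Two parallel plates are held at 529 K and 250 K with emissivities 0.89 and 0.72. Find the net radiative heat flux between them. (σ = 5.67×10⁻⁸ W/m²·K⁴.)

For two large parallel gray plates, q = σ(T₁⁴ − T₂⁴) / (1/ε₁ + 1/ε₂ − 1).
1/ε₁ + 1/ε₂ − 1 = 1/0.89 + 1/0.72 − 1 = 1.512.
T₁⁴ − T₂⁴ = 7.83×10^10 − 3.91×10^9 = 7.44×10^10 K⁴.
q = 5.67×10⁻⁸ × 7.44×10^10 / 1.512 = 2790 W/m².

q ≈ 2790 W/m²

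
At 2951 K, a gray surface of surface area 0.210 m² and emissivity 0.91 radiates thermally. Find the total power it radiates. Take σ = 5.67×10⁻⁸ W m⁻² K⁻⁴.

P ≈ 8.22×10^5 W

Stefan–Boltzmann: P = εσAT⁴ = 0.91 × 5.67×10⁻⁸ × 0.210 × (2951)⁴ = 0.91 × 5.67×10⁻⁸ × 0.210 × 7.58×10^13.
P = 8.22×10^5 W.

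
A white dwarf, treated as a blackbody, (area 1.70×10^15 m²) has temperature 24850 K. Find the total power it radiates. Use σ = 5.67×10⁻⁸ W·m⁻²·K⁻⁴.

P = σAT⁴ = 5.67×10⁻⁸ × 1.70×10^15 × (24850)⁴ = 5.67×10⁻⁸ × 1.70×10^15 × 3.81×10^17.
P = 3.68×10^25 W.

P ≈ 3.68×10^25 W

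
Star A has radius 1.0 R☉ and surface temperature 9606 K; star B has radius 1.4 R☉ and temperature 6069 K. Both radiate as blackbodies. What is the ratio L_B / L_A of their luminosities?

L_B/L_A ≈ 0.312

L = 4πR²σT⁴ ∝ R²T⁴, so L_B/L_A = (1.4/1.0)² × (6069/9606)⁴ = 1.96 × 0.159 = 0.312.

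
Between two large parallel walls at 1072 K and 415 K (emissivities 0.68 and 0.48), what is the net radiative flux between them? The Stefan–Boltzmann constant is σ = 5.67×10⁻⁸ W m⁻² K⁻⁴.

For two large parallel gray plates, q = σ(T₁⁴ − T₂⁴) / (1/ε₁ + 1/ε₂ − 1).
1/ε₁ + 1/ε₂ − 1 = 1/0.68 + 1/0.48 − 1 = 2.554.
T₁⁴ − T₂⁴ = 1.32×10^12 − 2.97×10^10 = 1.29×10^12 K⁴.
q = 5.67×10⁻⁸ × 1.29×10^12 / 2.554 = 28700 W/m².

q ≈ 28700 W/m²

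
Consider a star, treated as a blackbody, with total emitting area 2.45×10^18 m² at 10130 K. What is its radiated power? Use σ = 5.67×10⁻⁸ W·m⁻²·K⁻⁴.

P = σAT⁴ = 5.67×10⁻⁸ × 2.45×10^18 × (10130)⁴ = 5.67×10⁻⁸ × 2.45×10^18 × 1.05×10^16.
P = 1.46×10^27 W.

P ≈ 1.46×10^27 W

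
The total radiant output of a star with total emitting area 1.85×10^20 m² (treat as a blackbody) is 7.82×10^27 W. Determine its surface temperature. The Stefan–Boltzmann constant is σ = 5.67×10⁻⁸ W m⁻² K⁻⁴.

T ≈ 5230 K

From P = σAT⁴, T = (P / σA)^(1/4) = (7.82×10^27 / (5.67×10⁻⁸ × 1.85×10^20))^(1/4).
T = (7.46×10^14)^(1/4) = 5230 K.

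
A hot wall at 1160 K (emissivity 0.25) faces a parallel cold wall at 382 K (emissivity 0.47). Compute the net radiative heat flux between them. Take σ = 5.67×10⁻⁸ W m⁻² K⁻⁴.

q ≈ 19800 W/m²

For two large parallel gray plates, q = σ(T₁⁴ − T₂⁴) / (1/ε₁ + 1/ε₂ − 1).
1/ε₁ + 1/ε₂ − 1 = 1/0.25 + 1/0.47 − 1 = 5.128.
T₁⁴ − T₂⁴ = 1.81×10^12 − 2.13×10^10 = 1.79×10^12 K⁴.
q = 5.67×10⁻⁸ × 1.79×10^12 / 5.128 = 19800 W/m².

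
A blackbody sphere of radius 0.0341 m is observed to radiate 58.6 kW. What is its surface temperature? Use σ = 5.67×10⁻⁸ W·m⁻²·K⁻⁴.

A = 4πr² = 4π × (0.0341)² = 0.0146 m².
From P = σAT⁴, T = (P / σA)^(1/4) = (58600 / (5.67×10⁻⁸ × 0.0146))^(1/4).
T = (7.07×10^13)^(1/4) = 2900 K.

T ≈ 2900 K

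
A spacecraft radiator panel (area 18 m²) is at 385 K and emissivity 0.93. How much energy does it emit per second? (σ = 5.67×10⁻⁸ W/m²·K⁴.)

P ≈ 20900 W

P = εσAT⁴ = 0.93 × 5.67×10⁻⁸ × 18.0 × (385)⁴ = 0.93 × 5.67×10⁻⁸ × 18.0 × 2.20×10^10.
P = 20900 W.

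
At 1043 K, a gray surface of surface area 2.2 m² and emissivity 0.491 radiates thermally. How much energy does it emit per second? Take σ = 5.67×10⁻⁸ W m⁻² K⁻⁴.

Stefan–Boltzmann: P = εσAT⁴ = 0.491 × 5.67×10⁻⁸ × 2.20 × (1043)⁴ = 0.491 × 5.67×10⁻⁸ × 2.20 × 1.18×10^12.
P = 72500 W.

P ≈ 72500 W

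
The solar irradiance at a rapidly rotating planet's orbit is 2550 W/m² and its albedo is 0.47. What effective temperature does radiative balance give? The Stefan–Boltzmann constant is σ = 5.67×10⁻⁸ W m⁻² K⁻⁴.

Power absorbed = (1−a)S·πR²; power emitted = 4πR²σT⁴. Equating and cancelling πR²:
T = ((1−a)S / 4σ)^(1/4) = (1350 / (4 × 5.67×10⁻⁸))^(1/4) = (5.96×10^9)^(1/4).
T = 278 K.

T ≈ 278 K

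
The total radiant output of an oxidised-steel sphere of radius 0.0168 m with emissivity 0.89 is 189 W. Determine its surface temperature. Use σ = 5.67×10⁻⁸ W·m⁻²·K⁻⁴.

T ≈ 1010 K

A = 4πr² = 4π × (0.0168)² = 3.55×10^-3 m².
From P = εσAT⁴, T = (P / εσA)^(1/4) = (189 / (0.89 × 5.67×10⁻⁸ × 3.55×10^-3))^(1/4).
T = (1.06×10^12)^(1/4) = 1010 K.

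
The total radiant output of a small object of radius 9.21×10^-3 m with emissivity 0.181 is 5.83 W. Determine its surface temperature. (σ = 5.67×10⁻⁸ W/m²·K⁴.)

T ≈ 854 K

A = 4πr² = 4π × (9.21×10^-3)² = 1.07×10^-3 m².
From P = εσAT⁴, T = (P / εσA)^(1/4) = (5.83 / (0.181 × 5.67×10⁻⁸ × 1.07×10^-3))^(1/4).
T = (5.33×10^11)^(1/4) = 854 K.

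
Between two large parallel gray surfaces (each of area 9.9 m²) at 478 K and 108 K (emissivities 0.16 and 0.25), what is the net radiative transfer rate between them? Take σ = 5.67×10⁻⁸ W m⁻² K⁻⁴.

Q ≈ 3160 W

For two large parallel gray plates, q = σ(T₁⁴ − T₂⁴) / (1/ε₁ + 1/ε₂ − 1).
1/ε₁ + 1/ε₂ − 1 = 1/0.16 + 1/0.25 − 1 = 9.250.
T₁⁴ − T₂⁴ = 5.22×10^10 − 1.36×10^8 = 5.21×10^10 K⁴.
q = 5.67×10⁻⁸ × 5.21×10^10 / 9.250 = 319 W/m².
Q = q·A = 319 × 9.9 = 3160 W.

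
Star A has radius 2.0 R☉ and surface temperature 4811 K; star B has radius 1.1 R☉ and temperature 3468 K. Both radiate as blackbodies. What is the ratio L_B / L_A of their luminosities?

L_B/L_A ≈ 0.0817

L = 4πR²σT⁴ ∝ R²T⁴, so L_B/L_A = (1.1/2.0)² × (3468/4811)⁴ = 0.303 × 0.270 = 0.0817.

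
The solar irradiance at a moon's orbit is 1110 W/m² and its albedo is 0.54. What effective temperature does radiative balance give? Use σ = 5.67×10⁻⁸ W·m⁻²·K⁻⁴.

T ≈ 218 K

Power absorbed = (1−a)S·πR²; power emitted = 4πR²σT⁴. Equating and cancelling πR²:
T = ((1−a)S / 4σ)^(1/4) = (511 / (4 × 5.67×10⁻⁸))^(1/4) = (2.25×10^9)^(1/4).
T = 218 K.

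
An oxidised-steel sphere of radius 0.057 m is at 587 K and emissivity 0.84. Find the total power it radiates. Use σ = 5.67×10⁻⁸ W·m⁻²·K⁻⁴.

A = 4πr² = 4π × (0.057)² = 0.0408 m².
Stefan–Boltzmann: P = εσAT⁴ = 0.84 × 5.67×10⁻⁸ × 0.0408 × (587)⁴ = 0.84 × 5.67×10⁻⁸ × 0.0408 × 1.19×10^11.
P = 231 W.

P ≈ 231 W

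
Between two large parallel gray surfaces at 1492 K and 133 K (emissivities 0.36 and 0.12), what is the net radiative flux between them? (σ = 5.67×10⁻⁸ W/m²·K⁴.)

q ≈ 27800 W/m²

For two large parallel gray plates, q = σ(T₁⁴ − T₂⁴) / (1/ε₁ + 1/ε₂ − 1).
1/ε₁ + 1/ε₂ − 1 = 1/0.36 + 1/0.12 − 1 = 10.11.
T₁⁴ − T₂⁴ = 4.96×10^12 − 3.13×10^8 = 4.96×10^12 K⁴.
q = 5.67×10⁻⁸ × 4.96×10^12 / 10.11 = 27800 W/m².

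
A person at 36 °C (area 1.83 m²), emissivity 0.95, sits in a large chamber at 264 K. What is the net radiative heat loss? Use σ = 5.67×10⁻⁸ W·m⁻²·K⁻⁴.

Q ≈ 420 W

Convert: 36 °C = 309 K.
Q = εσA(T⁴ − T_s⁴). T⁴ − T_s⁴ = (309)⁴ − (264)⁴ = 9.12×10^9 − 4.86×10^9 = 4.26×10^9 K⁴.
Q = 0.95 × 5.67×10⁻⁸ × 1.83 × 4.26×10^9 = 420 W.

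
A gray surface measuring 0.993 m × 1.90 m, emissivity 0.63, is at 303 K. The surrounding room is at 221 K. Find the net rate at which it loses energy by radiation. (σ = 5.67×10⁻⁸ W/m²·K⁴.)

Q ≈ 407 W

A = 0.993 × 1.90 = 1.89 m².
Q = εσA(T⁴ − T_s⁴). T⁴ − T_s⁴ = (303)⁴ − (221)⁴ = 8.43×10^9 − 2.39×10^9 = 6.04×10^9 K⁴.
Q = 0.63 × 5.67×10⁻⁸ × 1.89 × 6.04×10^9 = 407 W.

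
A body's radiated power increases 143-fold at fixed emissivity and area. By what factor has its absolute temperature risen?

factor ≈ 3.46

P ∝ T⁴ ⇒ T ∝ P^(1/4), so T scales by (143)^(1/4) = 3.46.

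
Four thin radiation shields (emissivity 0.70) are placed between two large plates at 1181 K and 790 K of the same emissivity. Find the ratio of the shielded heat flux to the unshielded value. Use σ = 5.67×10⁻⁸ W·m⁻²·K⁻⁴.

With N identical shields there are N+1 = 5 gaps in series, each with the same radiative resistance, so the flux falls to 1/(N+1) of its unshielded value.

ratio ≈ 0.200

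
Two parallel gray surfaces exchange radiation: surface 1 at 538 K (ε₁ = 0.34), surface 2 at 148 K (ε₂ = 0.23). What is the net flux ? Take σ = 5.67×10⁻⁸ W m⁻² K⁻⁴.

q ≈ 751 W/m²

For two large parallel gray plates, q = σ(T₁⁴ − T₂⁴) / (1/ε₁ + 1/ε₂ − 1).
1/ε₁ + 1/ε₂ − 1 = 1/0.34 + 1/0.23 − 1 = 6.289.
T₁⁴ − T₂⁴ = 8.38×10^10 − 4.80×10^8 = 8.33×10^10 K⁴.
q = 5.67×10⁻⁸ × 8.33×10^10 / 6.289 = 751 W/m².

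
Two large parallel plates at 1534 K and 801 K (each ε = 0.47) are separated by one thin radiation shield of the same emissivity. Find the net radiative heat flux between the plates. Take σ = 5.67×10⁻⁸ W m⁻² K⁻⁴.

q ≈ 44600 W/m²

Each of the 2 gaps contributes resistance (2/ε − 1) = 2/0.47 − 1 = 3.255; total = 6.511.
q = σ(T₁⁴ − T₂⁴) / 6.511 = 5.67×10⁻⁸ × 5.13×10^12 / 6.511 = 44600 W/m².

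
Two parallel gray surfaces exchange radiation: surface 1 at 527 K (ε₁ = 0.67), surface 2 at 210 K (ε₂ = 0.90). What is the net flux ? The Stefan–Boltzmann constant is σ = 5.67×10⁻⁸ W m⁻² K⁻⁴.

For two large parallel gray plates, q = σ(T₁⁴ − T₂⁴) / (1/ε₁ + 1/ε₂ − 1).
1/ε₁ + 1/ε₂ − 1 = 1/0.67 + 1/0.90 − 1 = 1.604.
T₁⁴ − T₂⁴ = 7.71×10^10 − 1.94×10^9 = 7.52×10^10 K⁴.
q = 5.67×10⁻⁸ × 7.52×10^10 / 1.604 = 2660 W/m².

q ≈ 2660 W/m²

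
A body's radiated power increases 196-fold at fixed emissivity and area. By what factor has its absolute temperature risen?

factor ≈ 3.74

P ∝ T⁴ ⇒ T ∝ P^(1/4), so T scales by (196)^(1/4) = 3.74.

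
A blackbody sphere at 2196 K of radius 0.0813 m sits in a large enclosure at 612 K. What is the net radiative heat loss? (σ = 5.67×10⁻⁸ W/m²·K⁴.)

A = 4πr² = 4π × (0.0813)² = 0.0831 m².
Q = σA(T⁴ − T_s⁴). T⁴ − T_s⁴ = (2196)⁴ − (612)⁴ = 2.33×10^13 − 1.40×10^11 = 2.31×10^13 K⁴.
Q = 5.67×10⁻⁸ × 0.0831 × 2.31×10^13 = 1.09×10^5 W.

Q ≈ 1.09×10^5 W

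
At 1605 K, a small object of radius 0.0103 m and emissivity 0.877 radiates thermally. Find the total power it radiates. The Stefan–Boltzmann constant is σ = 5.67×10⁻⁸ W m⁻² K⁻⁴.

A = 4πr² = 4π × (0.0103)² = 1.33×10^-3 m².
Stefan–Boltzmann: P = εσAT⁴ = 0.877 × 5.67×10⁻⁸ × 1.33×10^-3 × (1605)⁴ = 0.877 × 5.67×10⁻⁸ × 1.33×10^-3 × 6.64×10^12.
P = 440 W.

P ≈ 440 W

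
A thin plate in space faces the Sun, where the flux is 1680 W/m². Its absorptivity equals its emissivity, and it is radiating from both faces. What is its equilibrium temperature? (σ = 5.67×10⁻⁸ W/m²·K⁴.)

Absorbed flux αS = emitted flux 2εσT⁴ per unit area; with α = ε this gives T = (S/2σ)^(1/4).
T = (1680 / (2 × 5.67×10⁻⁸))^(1/4) = (1.48×10^10)^(1/4).
T = 349 K.

T ≈ 349 K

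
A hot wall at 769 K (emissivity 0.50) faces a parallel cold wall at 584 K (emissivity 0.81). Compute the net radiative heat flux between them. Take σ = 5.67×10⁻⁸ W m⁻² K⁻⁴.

For two large parallel gray plates, q = σ(T₁⁴ − T₂⁴) / (1/ε₁ + 1/ε₂ − 1).
1/ε₁ + 1/ε₂ − 1 = 1/0.50 + 1/0.81 − 1 = 2.235.
T₁⁴ − T₂⁴ = 3.50×10^11 − 1.16×10^11 = 2.33×10^11 K⁴.
q = 5.67×10⁻⁸ × 2.33×10^11 / 2.235 = 5920 W/m².

q ≈ 5920 W/m²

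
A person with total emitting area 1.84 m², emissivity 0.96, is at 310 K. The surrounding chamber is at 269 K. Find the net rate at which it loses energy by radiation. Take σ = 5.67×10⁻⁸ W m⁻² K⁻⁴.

Q = εσA(T⁴ − T_s⁴). T⁴ − T_s⁴ = (310)⁴ − (269)⁴ = 9.24×10^9 − 5.24×10^9 = 4.00×10^9 K⁴.
Q = 0.96 × 5.67×10⁻⁸ × 1.84 × 4.00×10^9 = 401 W.

Q ≈ 401 W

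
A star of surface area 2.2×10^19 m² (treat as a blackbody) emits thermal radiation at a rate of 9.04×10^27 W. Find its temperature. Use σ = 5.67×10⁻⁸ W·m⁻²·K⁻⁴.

From P = σAT⁴, T = (P / σA)^(1/4) = (9.04×10^27 / (5.67×10⁻⁸ × 2.20×10^19))^(1/4).
T = (7.25×10^15)^(1/4) = 9230 K.

T ≈ 9230 K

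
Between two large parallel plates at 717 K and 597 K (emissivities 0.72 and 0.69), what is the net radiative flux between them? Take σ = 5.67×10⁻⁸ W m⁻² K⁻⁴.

For two large parallel gray plates, q = σ(T₁⁴ − T₂⁴) / (1/ε₁ + 1/ε₂ − 1).
1/ε₁ + 1/ε₂ − 1 = 1/0.72 + 1/0.69 − 1 = 1.838.
T₁⁴ − T₂⁴ = 2.64×10^11 − 1.27×10^11 = 1.37×10^11 K⁴.
q = 5.67×10⁻⁸ × 1.37×10^11 / 1.838 = 4230 W/m².

q ≈ 4230 W/m²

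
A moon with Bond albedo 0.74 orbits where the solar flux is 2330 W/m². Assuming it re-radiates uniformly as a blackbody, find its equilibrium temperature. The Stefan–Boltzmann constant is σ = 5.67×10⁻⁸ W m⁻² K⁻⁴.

Power absorbed = (1−a)S·πR²; power emitted = 4πR²σT⁴. Equating and cancelling πR²:
T = ((1−a)S / 4σ)^(1/4) = (606 / (4 × 5.67×10⁻⁸))^(1/4) = (2.67×10^9)^(1/4).
T = 227 K.

T ≈ 227 K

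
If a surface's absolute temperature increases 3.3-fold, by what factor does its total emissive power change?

P ∝ T⁴, so the power scales as (3.3)⁴ = 119.

factor ≈ 119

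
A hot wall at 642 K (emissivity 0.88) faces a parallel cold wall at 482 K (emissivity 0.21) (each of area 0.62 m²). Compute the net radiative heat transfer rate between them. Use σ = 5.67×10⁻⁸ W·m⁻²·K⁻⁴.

Q ≈ 832 W

For two large parallel gray plates, q = σ(T₁⁴ − T₂⁴) / (1/ε₁ + 1/ε₂ − 1).
1/ε₁ + 1/ε₂ − 1 = 1/0.88 + 1/0.21 − 1 = 4.898.
T₁⁴ − T₂⁴ = 1.70×10^11 − 5.40×10^10 = 1.16×10^11 K⁴.
q = 5.67×10⁻⁸ × 1.16×10^11 / 4.898 = 1340 W/m².
Q = q·A = 1340 × 0.62 = 832 W.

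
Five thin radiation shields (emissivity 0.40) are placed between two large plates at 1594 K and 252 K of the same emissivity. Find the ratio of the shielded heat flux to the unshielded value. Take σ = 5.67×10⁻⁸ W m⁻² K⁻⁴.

With N identical shields there are N+1 = 6 gaps in series, each with the same radiative resistance, so the flux falls to 1/(N+1) of its unshielded value.

ratio ≈ 0.167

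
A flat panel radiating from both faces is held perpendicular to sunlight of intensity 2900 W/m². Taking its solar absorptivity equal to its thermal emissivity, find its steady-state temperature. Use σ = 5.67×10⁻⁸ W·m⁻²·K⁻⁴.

Absorbed flux αS = emitted flux 2εσT⁴ per unit area; with α = ε this gives T = (S/2σ)^(1/4).
T = (2900 / (2 × 5.67×10⁻⁸))^(1/4) = (2.56×10^10)^(1/4).
T = 400 K.

T ≈ 400 K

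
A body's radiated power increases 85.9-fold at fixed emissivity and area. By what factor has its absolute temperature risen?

factor ≈ 3.04

P ∝ T⁴ ⇒ T ∝ P^(1/4), so T scales by (85.9)^(1/4) = 3.04.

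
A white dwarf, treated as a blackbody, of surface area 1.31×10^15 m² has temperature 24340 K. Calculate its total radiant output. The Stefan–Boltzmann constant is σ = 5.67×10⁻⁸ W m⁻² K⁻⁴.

P ≈ 2.61×10^25 W

P = σAT⁴ = 5.67×10⁻⁸ × 1.31×10^15 × (24340)⁴ = 5.67×10⁻⁸ × 1.31×10^15 × 3.51×10^17.
P = 2.61×10^25 W.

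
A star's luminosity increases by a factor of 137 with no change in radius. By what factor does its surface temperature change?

factor ≈ 3.42

P ∝ T⁴ ⇒ T ∝ P^(1/4), so T scales by (137)^(1/4) = 3.42.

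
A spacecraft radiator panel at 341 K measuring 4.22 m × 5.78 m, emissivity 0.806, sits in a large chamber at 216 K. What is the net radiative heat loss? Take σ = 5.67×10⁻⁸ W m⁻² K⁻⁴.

A = 4.22 × 5.78 = 24.4 m².
Q = εσA(T⁴ − T_s⁴). T⁴ − T_s⁴ = (341)⁴ − (216)⁴ = 1.35×10^10 − 2.18×10^9 = 1.13×10^10 K⁴.
Q = 0.806 × 5.67×10⁻⁸ × 24.4 × 1.13×10^10 = 12600 W.

Q ≈ 12600 W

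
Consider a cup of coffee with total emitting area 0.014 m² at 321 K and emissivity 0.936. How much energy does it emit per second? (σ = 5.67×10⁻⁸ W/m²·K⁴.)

P = εσAT⁴ = 0.936 × 5.67×10⁻⁸ × 0.0140 × (321)⁴ = 0.936 × 5.67×10⁻⁸ × 0.0140 × 1.06×10^10.
P = 7.89 W.

P ≈ 7.89 W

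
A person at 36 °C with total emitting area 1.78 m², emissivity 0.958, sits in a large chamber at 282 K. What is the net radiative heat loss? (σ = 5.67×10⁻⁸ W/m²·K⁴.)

Q ≈ 270 W

Convert: 36 °C = 309 K.
Q = εσA(T⁴ − T_s⁴). T⁴ − T_s⁴ = (309)⁴ − (282)⁴ = 9.12×10^9 − 6.32×10^9 = 2.79×10^9 K⁴.
Q = 0.958 × 5.67×10⁻⁸ × 1.78 × 2.79×10^9 = 270 W.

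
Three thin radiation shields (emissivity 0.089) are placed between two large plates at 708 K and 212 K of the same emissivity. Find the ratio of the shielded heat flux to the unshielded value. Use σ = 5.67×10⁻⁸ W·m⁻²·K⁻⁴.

ratio ≈ 0.250

With N identical shields there are N+1 = 4 gaps in series, each with the same radiative resistance, so the flux falls to 1/(N+1) of its unshielded value.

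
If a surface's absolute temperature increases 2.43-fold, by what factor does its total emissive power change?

P ∝ T⁴, so the power scales as (2.43)⁴ = 34.9.

factor ≈ 34.9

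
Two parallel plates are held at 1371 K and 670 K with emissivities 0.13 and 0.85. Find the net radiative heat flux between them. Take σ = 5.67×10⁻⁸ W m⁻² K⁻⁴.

q ≈ 24000 W/m²

For two large parallel gray plates, q = σ(T₁⁴ − T₂⁴) / (1/ε₁ + 1/ε₂ − 1).
1/ε₁ + 1/ε₂ − 1 = 1/0.13 + 1/0.85 − 1 = 7.869.
T₁⁴ − T₂⁴ = 3.53×10^12 − 2.02×10^11 = 3.33×10^12 K⁴.
q = 5.67×10⁻⁸ × 3.33×10^12 / 7.869 = 24000 W/m².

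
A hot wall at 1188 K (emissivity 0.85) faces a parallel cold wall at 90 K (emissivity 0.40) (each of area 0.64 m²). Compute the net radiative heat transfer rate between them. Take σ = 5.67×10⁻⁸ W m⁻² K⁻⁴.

Q ≈ 27000 W

For two large parallel gray plates, q = σ(T₁⁴ − T₂⁴) / (1/ε₁ + 1/ε₂ − 1).
1/ε₁ + 1/ε₂ − 1 = 1/0.85 + 1/0.40 − 1 = 2.676.
T₁⁴ − T₂⁴ = 1.99×10^12 − 6.56×10^7 = 1.99×10^12 K⁴.
q = 5.67×10⁻⁸ × 1.99×10^12 / 2.676 = 42200 W/m².
Q = q·A = 42200 × 0.64 = 27000 W.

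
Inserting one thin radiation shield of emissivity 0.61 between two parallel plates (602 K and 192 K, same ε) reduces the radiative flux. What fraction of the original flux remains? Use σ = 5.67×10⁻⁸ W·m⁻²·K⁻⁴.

ratio ≈ 0.500

With N identical shields there are N+1 = 2 gaps in series, each with the same radiative resistance, so the flux falls to 1/(N+1) of its unshielded value.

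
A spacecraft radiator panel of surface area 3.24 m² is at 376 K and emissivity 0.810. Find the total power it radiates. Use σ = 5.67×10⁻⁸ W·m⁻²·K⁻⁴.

P = εσAT⁴ = 0.810 × 5.67×10⁻⁸ × 3.24 × (376)⁴ = 0.810 × 5.67×10⁻⁸ × 3.24 × 2.00×10^10.
P = 2970 W.

P ≈ 2970 W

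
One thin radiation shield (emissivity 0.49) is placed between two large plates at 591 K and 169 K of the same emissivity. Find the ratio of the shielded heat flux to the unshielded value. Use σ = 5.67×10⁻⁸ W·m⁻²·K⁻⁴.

ratio ≈ 0.500

With N identical shields there are N+1 = 2 gaps in series, each with the same radiative resistance, so the flux falls to 1/(N+1) of its unshielded value.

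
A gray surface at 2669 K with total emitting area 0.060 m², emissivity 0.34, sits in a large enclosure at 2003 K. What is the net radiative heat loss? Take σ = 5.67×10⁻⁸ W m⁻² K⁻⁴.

Q = εσA(T⁴ − T_s⁴). T⁴ − T_s⁴ = (2669)⁴ − (2003)⁴ = 5.07×10^13 − 1.61×10^13 = 3.46×10^13 K⁴.
Q = 0.34 × 5.67×10⁻⁸ × 0.0600 × 3.46×10^13 = 40100 W.

Q ≈ 40100 W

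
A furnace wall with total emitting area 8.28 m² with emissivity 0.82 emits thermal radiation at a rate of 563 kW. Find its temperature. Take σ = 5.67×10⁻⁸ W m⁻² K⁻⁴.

From P = εσAT⁴, T = (P / εσA)^(1/4) = (5.63×10^5 / (0.82 × 5.67×10⁻⁸ × 8.28))^(1/4).
T = (1.46×10^12)^(1/4) = 1100 K.

T ≈ 1100 K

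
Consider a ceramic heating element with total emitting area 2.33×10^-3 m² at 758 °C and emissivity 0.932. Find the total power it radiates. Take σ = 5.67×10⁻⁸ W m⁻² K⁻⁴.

758 °C = 1031 K.
P = εσAT⁴ = 0.932 × 5.67×10⁻⁸ × 2.33×10^-3 × (1031)⁴ = 0.932 × 5.67×10⁻⁸ × 2.33×10^-3 × 1.13×10^12.
P = 139 W.

P ≈ 139 W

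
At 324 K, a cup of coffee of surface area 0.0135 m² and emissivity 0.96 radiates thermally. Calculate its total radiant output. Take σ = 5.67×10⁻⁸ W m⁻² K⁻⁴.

P = εσAT⁴ = 0.96 × 5.67×10⁻⁸ × 0.0135 × (324)⁴ = 0.96 × 5.67×10⁻⁸ × 0.0135 × 1.10×10^10.
P = 8.10 W.

P ≈ 8.10 W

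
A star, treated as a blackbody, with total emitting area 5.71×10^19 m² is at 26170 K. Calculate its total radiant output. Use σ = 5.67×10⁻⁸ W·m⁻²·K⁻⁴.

P = σAT⁴ = 5.67×10⁻⁸ × 5.71×10^19 × (26170)⁴ = 5.67×10⁻⁸ × 5.71×10^19 × 4.69×10^17.
P = 1.52×10^30 W.

P ≈ 1.52×10^30 W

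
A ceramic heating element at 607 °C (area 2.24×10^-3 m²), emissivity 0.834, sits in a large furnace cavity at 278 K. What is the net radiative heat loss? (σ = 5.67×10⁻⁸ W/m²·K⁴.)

Q ≈ 62.9 W

Convert: 607 °C = 880 K.
Q = εσA(T⁴ − T_s⁴). T⁴ − T_s⁴ = (880)⁴ − (278)⁴ = 6.00×10^11 − 5.97×10^9 = 5.94×10^11 K⁴.
Q = 0.834 × 5.67×10⁻⁸ × 2.24×10^-3 × 5.94×10^11 = 62.9 W.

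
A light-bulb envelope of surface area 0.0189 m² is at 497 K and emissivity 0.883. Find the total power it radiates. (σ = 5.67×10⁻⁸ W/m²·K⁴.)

P ≈ 57.7 W

Stefan–Boltzmann: P = εσAT⁴ = 0.883 × 5.67×10⁻⁸ × 0.0189 × (497)⁴ = 0.883 × 5.67×10⁻⁸ × 0.0189 × 6.10×10^10.
P = 57.7 W.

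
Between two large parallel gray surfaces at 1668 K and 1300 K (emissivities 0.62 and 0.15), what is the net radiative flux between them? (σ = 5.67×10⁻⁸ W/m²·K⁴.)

For two large parallel gray plates, q = σ(T₁⁴ − T₂⁴) / (1/ε₁ + 1/ε₂ − 1).
1/ε₁ + 1/ε₂ − 1 = 1/0.62 + 1/0.15 − 1 = 7.280.
T₁⁴ − T₂⁴ = 7.74×10^12 − 2.86×10^12 = 4.88×10^12 K⁴.
q = 5.67×10⁻⁸ × 4.88×10^12 / 7.280 = 38000 W/m².

q ≈ 38000 W/m²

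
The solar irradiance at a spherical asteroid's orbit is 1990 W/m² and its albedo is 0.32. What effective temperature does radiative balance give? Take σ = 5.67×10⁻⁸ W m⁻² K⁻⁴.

T ≈ 278 K

Power absorbed = (1−a)S·πR²; power emitted = 4πR²σT⁴. Equating and cancelling πR²:
T = ((1−a)S / 4σ)^(1/4) = (1350 / (4 × 5.67×10⁻⁸))^(1/4) = (5.97×10^9)^(1/4).
T = 278 K.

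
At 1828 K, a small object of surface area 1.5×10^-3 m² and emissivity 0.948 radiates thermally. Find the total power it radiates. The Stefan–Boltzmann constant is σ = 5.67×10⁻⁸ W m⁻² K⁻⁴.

Stefan–Boltzmann: P = εσAT⁴ = 0.948 × 5.67×10⁻⁸ × 1.50×10^-3 × (1828)⁴ = 0.948 × 5.67×10⁻⁸ × 1.50×10^-3 × 1.12×10^13.
P = 900 W.

P ≈ 900 W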